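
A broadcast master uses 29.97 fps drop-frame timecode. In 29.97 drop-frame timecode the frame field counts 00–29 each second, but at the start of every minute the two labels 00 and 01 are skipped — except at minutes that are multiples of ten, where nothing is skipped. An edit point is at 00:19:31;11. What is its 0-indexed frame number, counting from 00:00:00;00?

35105

As if non-drop at 30 labels/s: (0 × 3600 + 19 × 60 + 31) × 30 + 11 = 35141.
Minute boundaries passed: 19; those not divisible by 10: 19 − 1 = 18; dropped labels = 2 × 18 = 36.
Actual frame index = 35141 − 36 = 35105.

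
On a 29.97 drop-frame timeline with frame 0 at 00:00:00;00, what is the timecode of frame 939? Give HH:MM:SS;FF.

Each 10-minute DF block holds 10 × 60 × 30 − 9 × 2 = 17982 frames. 939 ÷ 17982 → 0 full blocks, remainder 939.
Within the partial block the first minute is 1800 frames and each further minute 1798, so 0 further minute boundaries passed. Total skipped labels = 18 × 0 + 2 × 0 = 0.
Non-drop label index = 939 + 0 = 939; at 30 labels/s that is 00:00:31:09, i.e. DF 00:00:31;09.

00:00:31;09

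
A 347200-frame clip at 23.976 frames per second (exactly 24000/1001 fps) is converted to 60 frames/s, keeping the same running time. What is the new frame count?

868868 frames

Target frames = source frames × (target rate / source rate) = 347200 × (60)/(24000/1001) = 347200 × 1001/400 = 868868.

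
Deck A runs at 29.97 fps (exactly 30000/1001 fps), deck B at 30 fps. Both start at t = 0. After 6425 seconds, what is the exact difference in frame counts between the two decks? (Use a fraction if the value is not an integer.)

A emits 30000/1001 × 6425 = 192750000/1001 frames; B emits 30 × 6425 = 192750.
Difference = 192750/1001 frames (≈ 192.5574); B is ahead of A.

192750/1001 frames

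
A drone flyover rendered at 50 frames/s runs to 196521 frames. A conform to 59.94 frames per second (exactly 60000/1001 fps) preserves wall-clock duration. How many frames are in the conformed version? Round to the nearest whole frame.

235590 frames

Frames at target rate = 196521 × (60000/1001) / (50) = 18140400/77 ≈ 235589.610.
Nearest whole frame: 235590.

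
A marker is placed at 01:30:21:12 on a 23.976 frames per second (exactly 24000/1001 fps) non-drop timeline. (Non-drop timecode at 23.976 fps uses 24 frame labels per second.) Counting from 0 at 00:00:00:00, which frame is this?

130116

Total seconds to the label: (1 × 3600 + 30 × 60 + 21) = 5421.
Frame index = 5421 × 24 + 12 = 130116.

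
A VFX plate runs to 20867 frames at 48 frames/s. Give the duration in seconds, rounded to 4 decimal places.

434.7292 seconds

Running time = 20867 × 1/48 = 20867/48 s ≈ 434.7292 s.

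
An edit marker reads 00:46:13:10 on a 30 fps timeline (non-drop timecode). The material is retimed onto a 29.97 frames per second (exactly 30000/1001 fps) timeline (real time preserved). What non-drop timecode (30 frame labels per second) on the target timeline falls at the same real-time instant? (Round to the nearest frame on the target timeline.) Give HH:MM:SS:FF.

Source frame index: (0×3600 + 46×60 + 13) × 30 + 10 = 83200.
Real time: 83200 / (30) = 8320/3 s.
Target frame: (8320/3) × (30000/1001) = 6400000/77 ≈ 83116.883 → 83117.
At 30 labels/s: frame 83117 → 00:46:10:17.

00:46:10:17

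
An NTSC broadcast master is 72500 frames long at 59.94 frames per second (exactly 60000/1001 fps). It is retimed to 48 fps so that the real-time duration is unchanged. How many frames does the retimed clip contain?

Target frames = source frames × (target rate / source rate) = 72500 × (48)/(60000/1001) = 72500 × 1001/1250 = 58058.

58058 frames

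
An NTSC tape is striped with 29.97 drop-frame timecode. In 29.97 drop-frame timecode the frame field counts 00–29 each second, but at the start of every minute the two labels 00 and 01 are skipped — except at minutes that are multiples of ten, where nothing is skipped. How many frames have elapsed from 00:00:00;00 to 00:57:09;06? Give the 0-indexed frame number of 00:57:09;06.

102772

Complete 10-minute blocks: 5, each 17982 frames → 89910.
Remaining 7 whole minutes in the current block: 1800 + 6 × 1798 = 12588 frames.
Within the current minute: 9 × 30 + 6 − 2 = 274 (labels ;00/;01 skipped at this minute). Total = 89910 + 12588 + 274 = 102772.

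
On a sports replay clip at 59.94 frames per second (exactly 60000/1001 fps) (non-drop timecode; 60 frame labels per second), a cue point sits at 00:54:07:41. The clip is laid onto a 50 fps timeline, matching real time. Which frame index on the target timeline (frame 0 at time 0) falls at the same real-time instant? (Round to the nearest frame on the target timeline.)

Source frame index: (0×3600 + 54×60 + 7) × 60 + 41 = 194861.
Real time: 194861 / (60000/1001) = 195055861/60000 s.
Target frame: (195055861/60000) × (50) = 195055861/1200 ≈ 162546.551 → 162547.

frame 162547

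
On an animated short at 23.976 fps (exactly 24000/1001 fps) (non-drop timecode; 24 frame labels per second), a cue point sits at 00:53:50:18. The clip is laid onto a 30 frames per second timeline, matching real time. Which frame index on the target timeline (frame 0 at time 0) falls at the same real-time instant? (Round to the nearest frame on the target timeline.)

frame 97019

Source frame index: (0×3600 + 53×60 + 50) × 24 + 18 = 77538.
Real time: 77538 / (24000/1001) = 12935923/4000 s.
Target frame: (12935923/4000) × (30) = 38807769/400 ≈ 97019.423 → 97019.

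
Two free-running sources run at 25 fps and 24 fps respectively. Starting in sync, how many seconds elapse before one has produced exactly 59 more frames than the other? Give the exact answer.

59 seconds

The gap grows by |24 − 25| = 1 frame per second.
Time for a 59-frame gap: 59 ÷ (1) = 59 s.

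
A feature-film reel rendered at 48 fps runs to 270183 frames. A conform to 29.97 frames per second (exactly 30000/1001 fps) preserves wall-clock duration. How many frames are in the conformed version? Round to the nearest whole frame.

Frames at target rate = 270183 × (30000/1001) / (48) = 168864375/1001 ≈ 168695.679.
Nearest whole frame: 168696.

168696 frames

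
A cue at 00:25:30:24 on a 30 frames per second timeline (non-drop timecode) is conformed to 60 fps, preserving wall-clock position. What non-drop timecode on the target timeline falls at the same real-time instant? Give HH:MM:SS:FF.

00:25:30:48

Source frame index: (0×3600 + 25×60 + 30) × 30 + 24 = 45924.
Real time: 45924 / (30) = 7654/5 s.
Target frame: (7654/5) × (60) = 91848.
At 60 labels/s: frame 91848 → 00:25:30:48.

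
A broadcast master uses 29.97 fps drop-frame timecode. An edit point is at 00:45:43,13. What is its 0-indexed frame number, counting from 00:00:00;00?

82221

Complete 10-minute blocks: 4, each 17982 frames → 71928.
Remaining 5 whole minutes in the current block: 1800 + 4 × 1798 = 8992 frames.
Within the current minute: 43 × 30 + 13 − 2 = 1301 (labels ;00/;01 skipped at this minute). Total = 71928 + 8992 + 1301 = 82221.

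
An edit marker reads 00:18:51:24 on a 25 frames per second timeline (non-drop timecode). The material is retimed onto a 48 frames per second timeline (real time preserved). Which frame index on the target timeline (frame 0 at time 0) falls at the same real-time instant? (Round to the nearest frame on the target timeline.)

frame 54334

Source frame index: (0×3600 + 18×60 + 51) × 25 + 24 = 28299.
Real time: 28299 / (25) = 28299/25 s.
Target frame: (28299/25) × (48) = 1358352/25 ≈ 54334.080 → 54334.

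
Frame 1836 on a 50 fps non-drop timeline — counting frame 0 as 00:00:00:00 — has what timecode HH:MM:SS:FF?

1836 ÷ 50 = 36 full seconds, remainder 36 frames.
36 s = 0 h 0 min 36 s.
Timecode: 00:00:36:36.

00:00:36:36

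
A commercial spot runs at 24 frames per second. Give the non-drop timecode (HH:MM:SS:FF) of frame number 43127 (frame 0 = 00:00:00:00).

43127 ÷ 24 = 1796 full seconds, remainder 23 frames.
1796 s = 0 h 29 min 56 s.
Timecode: 00:29:56:23.

00:29:56:23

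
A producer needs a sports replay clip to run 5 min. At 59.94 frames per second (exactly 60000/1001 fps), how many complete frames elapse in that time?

17982 frames

5 min = 300 s.
Frames = 300 × 60000/1001 = 18000000/1001 ≈ 17982.0180.
Complete frames: 17982.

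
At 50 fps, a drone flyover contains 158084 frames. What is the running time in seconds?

Running time = 158084 / (50) = 3161.68 s.

3161.68 seconds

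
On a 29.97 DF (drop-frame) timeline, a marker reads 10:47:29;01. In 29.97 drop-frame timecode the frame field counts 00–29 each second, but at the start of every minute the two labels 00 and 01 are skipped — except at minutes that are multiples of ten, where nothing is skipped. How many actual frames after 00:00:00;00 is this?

As if non-drop at 30 labels/s: (10 × 3600 + 47 × 60 + 29) × 30 + 1 = 1165471.
Minute boundaries passed: 647; those not divisible by 10: 647 − 64 = 583; dropped labels = 2 × 583 = 1166.
Actual frame index = 1165471 − 1166 = 1164305.

1164305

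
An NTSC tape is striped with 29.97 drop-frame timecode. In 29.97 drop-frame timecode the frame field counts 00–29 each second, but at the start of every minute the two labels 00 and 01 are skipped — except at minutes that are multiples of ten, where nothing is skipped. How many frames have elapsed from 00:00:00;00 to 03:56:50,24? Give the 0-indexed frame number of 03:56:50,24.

As if non-drop at 30 labels/s: (3 × 3600 + 56 × 60 + 50) × 30 + 24 = 426324.
Minute boundaries passed: 236; those not divisible by 10: 236 − 23 = 213; dropped labels = 2 × 213 = 426.
Actual frame index = 426324 − 426 = 425898.

425898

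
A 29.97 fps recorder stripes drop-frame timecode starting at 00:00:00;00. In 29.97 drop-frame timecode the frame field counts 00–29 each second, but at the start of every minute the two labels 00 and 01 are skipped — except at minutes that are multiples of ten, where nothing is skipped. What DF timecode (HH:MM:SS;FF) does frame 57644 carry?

00:32:03;12

Ten DF minutes hold 17982 frames, so frame 57644 lies in block 3 (frames 53946–71927) with 3698 frames into that block.
The block's first minute is 1800 frames and the rest 1798 each; 3698 frames reaches minute 2, so 3 × 18 + 2 × 2 = 58 labels have been skipped so far.
Adding those back, label number 57644 + 58 = 57702 at 30 labels/s is 1923 s + 12 f = 0 h 32 min 3 s frame 12, i.e. 00:32:03;12.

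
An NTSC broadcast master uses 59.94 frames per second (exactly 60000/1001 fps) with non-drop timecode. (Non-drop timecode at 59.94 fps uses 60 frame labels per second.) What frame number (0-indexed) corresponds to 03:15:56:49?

705409

Total seconds to the label: (3 × 3600 + 15 × 60 + 56) = 11756.
Frame index = 11756 × 60 + 49 = 705409.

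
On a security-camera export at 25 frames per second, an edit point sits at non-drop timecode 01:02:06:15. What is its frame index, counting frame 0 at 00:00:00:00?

93165

Total seconds to the label: (1 × 3600 + 2 × 60 + 6) = 3726.
Frame index = 3726 × 25 + 15 = 93165.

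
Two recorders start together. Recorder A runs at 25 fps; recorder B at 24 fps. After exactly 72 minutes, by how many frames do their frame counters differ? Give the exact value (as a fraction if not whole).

4320 frames

72 min = 4320 s.
A emits 25 × 4320 = 108000 frames; B emits 24 × 4320 = 103680.
Difference = 4320 frames; B is behind A.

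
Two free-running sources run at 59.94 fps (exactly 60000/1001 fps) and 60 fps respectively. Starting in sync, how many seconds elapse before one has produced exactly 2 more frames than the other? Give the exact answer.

The gap grows by |60 − 60000/1001| = 60/1001 frames per second.
Time for a 2-frame gap: 2 ÷ (60/1001) = 1001/30 s.

1001/30 seconds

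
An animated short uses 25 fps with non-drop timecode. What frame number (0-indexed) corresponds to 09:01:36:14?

812414

Total seconds to the label: (9 × 3600 + 1 × 60 + 36) = 32496.
Frame index = 32496 × 25 + 14 = 812414.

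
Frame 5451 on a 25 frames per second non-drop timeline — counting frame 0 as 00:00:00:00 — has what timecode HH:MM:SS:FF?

5451 ÷ 25 = 218 full seconds, remainder 1 frame.
218 s = 0 h 3 min 38 s.
Timecode: 00:03:38:01.

00:03:38:01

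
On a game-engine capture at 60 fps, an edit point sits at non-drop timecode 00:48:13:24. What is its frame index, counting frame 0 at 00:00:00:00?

Total seconds to the label: (0 × 3600 + 48 × 60 + 13) = 2893.
Frame index = 2893 × 60 + 24 = 173604.

173604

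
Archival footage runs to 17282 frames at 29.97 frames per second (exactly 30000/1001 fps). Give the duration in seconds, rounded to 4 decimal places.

Running time = 17282 × 1001/30000 = 8649641/15000 s ≈ 576.6427 s.

576.6427 seconds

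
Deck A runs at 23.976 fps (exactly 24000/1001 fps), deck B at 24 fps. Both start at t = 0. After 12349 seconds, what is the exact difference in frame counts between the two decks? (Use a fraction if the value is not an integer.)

A emits 24000/1001 × 12349 = 296376000/1001 frames; B emits 24 × 12349 = 296376.
Difference = 296376/1001 frames (≈ 296.0799); B is ahead of A.

296376/1001 frames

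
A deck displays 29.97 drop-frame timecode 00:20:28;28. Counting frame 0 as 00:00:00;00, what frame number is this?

36832

As if non-drop at 30 labels/s: (0 × 3600 + 20 × 60 + 28) × 30 + 28 = 36868.
Minute boundaries passed: 20; those not divisible by 10: 20 − 2 = 18; dropped labels = 2 × 18 = 36.
Actual frame index = 36868 − 36 = 36832.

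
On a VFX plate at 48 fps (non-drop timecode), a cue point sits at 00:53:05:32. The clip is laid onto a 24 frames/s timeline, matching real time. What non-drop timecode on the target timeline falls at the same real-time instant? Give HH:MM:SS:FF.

00:53:05:16

Source frame index: (0×3600 + 53×60 + 5) × 48 + 32 = 152912.
Real time: 152912 / (48) = 9557/3 s.
Target frame: (9557/3) × (24) = 76456.
At 24 labels/s: frame 76456 → 00:53:05:16.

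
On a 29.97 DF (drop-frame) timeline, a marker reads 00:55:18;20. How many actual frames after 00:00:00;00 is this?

As if non-drop at 30 labels/s: (0 × 3600 + 55 × 60 + 18) × 30 + 20 = 99560.
Minute boundaries passed: 55; those not divisible by 10: 55 − 5 = 50; dropped labels = 2 × 50 = 100.
Actual frame index = 99560 − 100 = 99460.

99460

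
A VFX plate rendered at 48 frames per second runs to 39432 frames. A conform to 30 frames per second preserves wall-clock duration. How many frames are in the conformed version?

24645 frames

Target frames = source frames × (target rate / source rate) = 39432 × (30)/(48) = 39432 × 5/8 = 24645.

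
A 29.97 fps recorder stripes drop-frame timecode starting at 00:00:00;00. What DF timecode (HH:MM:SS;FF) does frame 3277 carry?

Ten DF minutes hold 17982 frames, so frame 3277 lies in block 0 (frames 0–17981) with 3277 frames into that block.
The block's first minute is 1800 frames and the rest 1798 each; 3277 frames reaches minute 1, so 0 × 18 + 1 × 2 = 2 labels have been skipped so far.
Adding those back, label number 3277 + 2 = 3279 at 30 labels/s is 109 s + 9 f = 0 h 1 min 49 s frame 9, i.e. 00:01:49;09.

00:01:49;09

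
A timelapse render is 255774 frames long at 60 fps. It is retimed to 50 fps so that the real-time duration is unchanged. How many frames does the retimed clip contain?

Target frames = source frames × (target rate / source rate) = 255774 × (50)/(60) = 255774 × 5/6 = 213145.

213145 frames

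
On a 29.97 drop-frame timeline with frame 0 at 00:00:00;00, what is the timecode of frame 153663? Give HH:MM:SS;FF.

Each 10-minute DF block holds 10 × 60 × 30 − 9 × 2 = 17982 frames. 153663 ÷ 17982 → 8 full blocks, remainder 9807.
Within the partial block the first minute is 1800 frames and each further minute 1798, so 5 further minute boundaries passed. Total skipped labels = 18 × 8 + 2 × 5 = 154.
Non-drop label index = 153663 + 154 = 153817; at 30 labels/s that is 01:25:27:07, i.e. DF 01:25:27;07.

01:25:27;07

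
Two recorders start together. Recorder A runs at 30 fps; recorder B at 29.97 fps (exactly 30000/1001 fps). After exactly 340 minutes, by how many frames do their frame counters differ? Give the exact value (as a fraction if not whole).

340 min = 20400 s.
A emits 30 × 20400 = 612000 frames; B emits 30000/1001 × 20400 = 612000000/1001.
Difference = 612000/1001 frames (≈ 611.3886); B is behind A.

612000/1001 frames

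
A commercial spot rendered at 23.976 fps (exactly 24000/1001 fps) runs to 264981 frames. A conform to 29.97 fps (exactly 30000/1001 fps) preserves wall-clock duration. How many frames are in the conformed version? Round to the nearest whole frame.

Frames at target rate = 264981 × (30000/1001) / (24000/1001) = 1324905/4 ≈ 331226.250.
Nearest whole frame: 331226.

331226 frames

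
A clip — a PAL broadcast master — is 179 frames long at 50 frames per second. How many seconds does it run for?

Running time = 179 / (50) = 3.58 s.

3.58 seconds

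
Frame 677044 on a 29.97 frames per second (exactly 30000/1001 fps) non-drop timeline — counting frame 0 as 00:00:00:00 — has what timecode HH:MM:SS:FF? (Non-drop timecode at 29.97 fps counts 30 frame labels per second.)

06:16:08:04

677044 ÷ 30 = 22568 full seconds, remainder 4 frames.
22568 s = 6 h 16 min 8 s.
Timecode: 06:16:08:04.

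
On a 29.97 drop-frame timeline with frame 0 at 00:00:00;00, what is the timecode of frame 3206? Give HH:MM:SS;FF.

Each 10-minute DF block holds 10 × 60 × 30 − 9 × 2 = 17982 frames. 3206 ÷ 17982 → 0 full blocks, remainder 3206.
Within the partial block the first minute is 1800 frames and each further minute 1798, so 1 further minute boundary passed. Total skipped labels = 18 × 0 + 2 × 1 = 2.
Non-drop label index = 3206 + 2 = 3208; at 30 labels/s that is 00:01:46:28, i.e. DF 00:01:46;28.

00:01:46;28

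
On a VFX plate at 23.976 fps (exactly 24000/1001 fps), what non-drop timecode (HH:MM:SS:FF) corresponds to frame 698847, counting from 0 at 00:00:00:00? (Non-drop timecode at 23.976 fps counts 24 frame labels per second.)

698847 ÷ 24 = 29118 full seconds, remainder 15 frames.
29118 s = 8 h 5 min 18 s.
Timecode: 08:05:18:15.

08:05:18:15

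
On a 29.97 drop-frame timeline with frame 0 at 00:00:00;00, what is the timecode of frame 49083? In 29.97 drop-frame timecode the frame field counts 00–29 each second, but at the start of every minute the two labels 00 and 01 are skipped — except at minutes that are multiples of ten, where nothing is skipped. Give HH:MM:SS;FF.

Ten DF minutes hold 17982 frames, so frame 49083 lies in block 2 (frames 35964–53945) with 13119 frames into that block.
The block's first minute is 1800 frames and the rest 1798 each; 13119 frames reaches minute 7, so 2 × 18 + 7 × 2 = 50 labels have been skipped so far.
Adding those back, label number 49083 + 50 = 49133 at 30 labels/s is 1637 s + 23 f = 0 h 27 min 17 s frame 23, i.e. 00:27:17;23.

00:27:17;23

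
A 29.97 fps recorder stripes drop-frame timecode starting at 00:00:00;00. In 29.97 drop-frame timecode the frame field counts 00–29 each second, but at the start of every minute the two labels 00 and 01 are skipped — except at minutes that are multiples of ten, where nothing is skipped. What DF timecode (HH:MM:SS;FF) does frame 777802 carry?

Each 10-minute DF block holds 10 × 60 × 30 − 9 × 2 = 17982 frames. 777802 ÷ 17982 → 43 full blocks, remainder 4576.
Within the partial block the first minute is 1800 frames and each further minute 1798, so 2 further minute boundaries passed. Total skipped labels = 18 × 43 + 2 × 2 = 778.
Non-drop label index = 777802 + 778 = 778580; at 30 labels/s that is 07:12:32:20, i.e. DF 07:12:32;20.

07:12:32;20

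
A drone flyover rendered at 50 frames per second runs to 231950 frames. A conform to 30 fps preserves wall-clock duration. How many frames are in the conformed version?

Target frames = source frames × (target rate / source rate) = 231950 × (30)/(50) = 231950 × 3/5 = 139170.

139170 frames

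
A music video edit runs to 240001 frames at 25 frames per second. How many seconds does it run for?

Running time = 240001 / (25) = 9600.04 s.

9600.04 seconds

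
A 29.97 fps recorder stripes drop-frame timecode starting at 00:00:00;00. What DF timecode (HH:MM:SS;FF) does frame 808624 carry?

07:29:41;04

Ten DF minutes hold 17982 frames, so frame 808624 lies in block 44 (frames 791208–809189) with 17416 frames into that block.
The block's first minute is 1800 frames and the rest 1798 each; 17416 frames reaches minute 9, so 44 × 18 + 9 × 2 = 810 labels have been skipped so far.
Adding those back, label number 808624 + 810 = 809434 at 30 labels/s is 26981 s + 4 f = 7 h 29 min 41 s frame 4, i.e. 07:29:41;04.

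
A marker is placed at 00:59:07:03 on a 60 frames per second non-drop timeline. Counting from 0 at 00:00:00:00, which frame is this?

212823

Total seconds to the label: (0 × 3600 + 59 × 60 + 7) = 3547.
Frame index = 3547 × 60 + 3 = 212823.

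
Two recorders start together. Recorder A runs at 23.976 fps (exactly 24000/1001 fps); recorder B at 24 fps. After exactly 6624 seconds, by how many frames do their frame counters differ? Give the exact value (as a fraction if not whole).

A emits 24000/1001 × 6624 = 158976000/1001 frames; B emits 24 × 6624 = 158976.
Difference = 158976/1001 frames (≈ 158.8172); B is ahead of A.

158976/1001 frames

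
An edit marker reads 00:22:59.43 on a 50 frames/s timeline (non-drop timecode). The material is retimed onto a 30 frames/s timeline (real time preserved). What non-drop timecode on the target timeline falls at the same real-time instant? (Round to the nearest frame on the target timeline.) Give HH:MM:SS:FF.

00:22:59:26

Source frame index: (0×3600 + 22×60 + 59) × 50 + 43 = 68993.
Real time: 68993 / (50) = 68993/50 s.
Target frame: (68993/50) × (30) = 206979/5 ≈ 41395.800 → 41396.
At 30 labels/s: frame 41396 → 00:22:59:26.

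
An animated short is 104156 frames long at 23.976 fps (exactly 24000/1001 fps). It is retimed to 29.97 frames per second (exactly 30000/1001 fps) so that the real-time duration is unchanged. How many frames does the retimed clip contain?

Target frames = source frames × (target rate / source rate) = 104156 × (30000/1001)/(24000/1001) = 104156 × 5/4 = 130195.

130195 frames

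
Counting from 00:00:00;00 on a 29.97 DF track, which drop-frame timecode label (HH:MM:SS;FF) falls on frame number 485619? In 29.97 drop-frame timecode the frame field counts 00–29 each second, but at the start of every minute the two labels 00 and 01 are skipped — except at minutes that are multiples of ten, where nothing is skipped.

04:30:03;15

Ten DF minutes hold 17982 frames, so frame 485619 lies in block 27 (frames 485514–503495) with 105 frames into that block.
The block's first minute is 1800 frames and the rest 1798 each; 105 frames reaches minute 0, so 27 × 18 + 0 × 2 = 486 labels have been skipped so far.
Adding those back, label number 485619 + 486 = 486105 at 30 labels/s is 16203 s + 15 f = 4 h 30 min 3 s frame 15, i.e. 04:30:03;15.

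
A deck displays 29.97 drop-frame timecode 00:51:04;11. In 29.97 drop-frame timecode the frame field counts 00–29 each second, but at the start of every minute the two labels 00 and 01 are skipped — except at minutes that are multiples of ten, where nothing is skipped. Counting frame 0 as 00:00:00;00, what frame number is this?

91839

Complete 10-minute blocks: 5, each 17982 frames → 89910.
Remaining 1 whole minute in the current block: 1800 + 0 × 1798 = 1800 frames.
Within the current minute: 4 × 30 + 11 − 2 = 129 (labels ;00/;01 skipped at this minute). Total = 89910 + 1800 + 129 = 91839.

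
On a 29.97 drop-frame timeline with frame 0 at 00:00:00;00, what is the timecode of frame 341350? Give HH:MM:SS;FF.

03:09:49;22

Each 10-minute DF block holds 10 × 60 × 30 − 9 × 2 = 17982 frames. 341350 ÷ 17982 → 18 full blocks, remainder 17674.
Within the partial block the first minute is 1800 frames and each further minute 1798, so 9 further minute boundaries passed. Total skipped labels = 18 × 18 + 2 × 9 = 342.
Non-drop label index = 341350 + 342 = 341692; at 30 labels/s that is 03:09:49:22, i.e. DF 03:09:49;22.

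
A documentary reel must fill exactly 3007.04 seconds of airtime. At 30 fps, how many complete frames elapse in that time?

Frames = 3007.04 × 30 = 451056/5 ≈ 90211.2000.
Complete frames: 90211.

90211 frames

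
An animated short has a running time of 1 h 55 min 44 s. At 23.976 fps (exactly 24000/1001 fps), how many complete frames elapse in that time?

1 h 55 min 44 s = 6944 s.
Frames = 6944 × 24000/1001 = 23808000/143 ≈ 166489.5105.
Complete frames: 166489.

166489 frames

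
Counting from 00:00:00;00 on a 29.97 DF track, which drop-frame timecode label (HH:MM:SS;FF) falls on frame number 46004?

Ten DF minutes hold 17982 frames, so frame 46004 lies in block 2 (frames 35964–53945) with 10040 frames into that block.
The block's first minute is 1800 frames and the rest 1798 each; 10040 frames reaches minute 5, so 2 × 18 + 5 × 2 = 46 labels have been skipped so far.
Adding those back, label number 46004 + 46 = 46050 at 30 labels/s is 1535 s + 0 f = 0 h 25 min 35 s frame 0, i.e. 00:25:35;00.

00:25:35;00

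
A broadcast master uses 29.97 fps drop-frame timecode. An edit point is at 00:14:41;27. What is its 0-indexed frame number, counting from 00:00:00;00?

26431

As if non-drop at 30 labels/s: (0 × 3600 + 14 × 60 + 41) × 30 + 27 = 26457.
Minute boundaries passed: 14; those not divisible by 10: 14 − 1 = 13; dropped labels = 2 × 13 = 26.
Actual frame index = 26457 − 26 = 26431.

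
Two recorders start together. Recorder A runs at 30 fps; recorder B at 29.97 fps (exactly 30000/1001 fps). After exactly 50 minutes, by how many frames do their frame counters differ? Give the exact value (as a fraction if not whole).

90000/1001 frames

50 min = 3000 s.
A emits 30 × 3000 = 90000 frames; B emits 30000/1001 × 3000 = 90000000/1001.
Difference = 90000/1001 frames (≈ 89.9101); B is behind A.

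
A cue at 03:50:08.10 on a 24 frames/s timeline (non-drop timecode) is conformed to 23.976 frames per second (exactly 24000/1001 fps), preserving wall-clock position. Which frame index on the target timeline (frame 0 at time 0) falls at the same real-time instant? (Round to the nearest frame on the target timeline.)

frame 331071

Source frame index: (3×3600 + 50×60 + 8) × 24 + 10 = 331402.
Real time: 331402 / (24) = 165701/12 s.
Target frame: (165701/12) × (24000/1001) = 331402000/1001 ≈ 331070.929 → 331071.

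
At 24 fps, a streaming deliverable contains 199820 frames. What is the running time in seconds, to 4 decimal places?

Running time = 199820 × 1/24 = 49955/6 s ≈ 8325.8333 s.

8325.8333 seconds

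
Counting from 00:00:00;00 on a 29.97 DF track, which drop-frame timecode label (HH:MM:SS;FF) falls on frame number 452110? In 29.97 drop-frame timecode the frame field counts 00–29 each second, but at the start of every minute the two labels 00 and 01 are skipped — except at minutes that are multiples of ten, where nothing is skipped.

04:11:25;12

Each 10-minute DF block holds 10 × 60 × 30 − 9 × 2 = 17982 frames. 452110 ÷ 17982 → 25 full blocks, remainder 2560.
Within the partial block the first minute is 1800 frames and each further minute 1798, so 1 further minute boundary passed. Total skipped labels = 18 × 25 + 2 × 1 = 452.
Non-drop label index = 452110 + 452 = 452562; at 30 labels/s that is 04:11:25:12, i.e. DF 04:11:25;12.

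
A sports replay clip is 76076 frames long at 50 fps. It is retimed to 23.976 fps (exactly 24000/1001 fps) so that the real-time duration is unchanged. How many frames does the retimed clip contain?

36480 frames

Target frames = source frames × (target rate / source rate) = 76076 × (24000/1001)/(50) = 76076 × 480/1001 = 36480.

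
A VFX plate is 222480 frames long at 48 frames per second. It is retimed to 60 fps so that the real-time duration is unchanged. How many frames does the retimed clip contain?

Target frames = source frames × (target rate / source rate) = 222480 × (60)/(48) = 222480 × 5/4 = 278100.

278100 frames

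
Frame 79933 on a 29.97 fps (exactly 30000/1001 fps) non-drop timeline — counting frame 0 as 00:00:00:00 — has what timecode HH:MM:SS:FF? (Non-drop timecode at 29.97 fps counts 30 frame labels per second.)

79933 ÷ 30 = 2664 full seconds, remainder 13 frames.
2664 s = 0 h 44 min 24 s.
Timecode: 00:44:24:13.

00:44:24:13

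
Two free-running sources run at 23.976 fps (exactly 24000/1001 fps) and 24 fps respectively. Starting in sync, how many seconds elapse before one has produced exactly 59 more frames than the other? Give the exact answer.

The gap grows by |24 − 24000/1001| = 24/1001 frames per second.
Time for a 59-frame gap: 59 ÷ (24/1001) = 59059/24 s.

59059/24 seconds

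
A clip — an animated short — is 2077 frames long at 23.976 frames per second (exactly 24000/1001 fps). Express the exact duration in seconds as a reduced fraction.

2079077/24000 seconds

Running time = 2077 ÷ (24000/1001) = 2077 × 1001/24000 = 2079077/24000 s.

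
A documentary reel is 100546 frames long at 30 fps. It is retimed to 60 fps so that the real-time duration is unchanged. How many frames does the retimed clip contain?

201092 frames

Target frames = source frames × (target rate / source rate) = 100546 × (60)/(30) = 100546 × 2 = 201092.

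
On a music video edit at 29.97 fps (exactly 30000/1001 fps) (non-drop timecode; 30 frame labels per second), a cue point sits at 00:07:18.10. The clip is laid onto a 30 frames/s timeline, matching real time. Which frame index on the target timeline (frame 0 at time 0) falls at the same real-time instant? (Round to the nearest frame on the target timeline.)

Source frame index: (0×3600 + 7×60 + 18) × 30 + 10 = 13150.
Real time: 13150 / (30000/1001) = 263263/600 s.
Target frame: (263263/600) × (30) = 263263/20 ≈ 13163.150 → 13163.

frame 13163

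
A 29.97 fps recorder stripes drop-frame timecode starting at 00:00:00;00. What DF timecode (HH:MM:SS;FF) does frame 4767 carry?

00:02:39;01

Ten DF minutes hold 17982 frames, so frame 4767 lies in block 0 (frames 0–17981) with 4767 frames into that block.
The block's first minute is 1800 frames and the rest 1798 each; 4767 frames reaches minute 2, so 0 × 18 + 2 × 2 = 4 labels have been skipped so far.
Adding those back, label number 4767 + 4 = 4771 at 30 labels/s is 159 s + 1 f = 0 h 2 min 39 s frame 1, i.e. 00:02:39;01.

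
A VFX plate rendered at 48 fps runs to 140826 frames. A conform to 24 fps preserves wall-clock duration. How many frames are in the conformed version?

Target frames = source frames × (target rate / source rate) = 140826 × (24)/(48) = 140826 × 1/2 = 70413.

70413 frames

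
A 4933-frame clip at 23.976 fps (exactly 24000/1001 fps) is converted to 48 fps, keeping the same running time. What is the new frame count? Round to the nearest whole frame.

Frames at target rate = 4933 × (48) / (24000/1001) = 4937933/500 ≈ 9875.866.
Nearest whole frame: 9876.

9876 frames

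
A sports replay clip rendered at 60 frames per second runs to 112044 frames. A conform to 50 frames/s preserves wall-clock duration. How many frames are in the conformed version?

Target frames = source frames × (target rate / source rate) = 112044 × (50)/(60) = 112044 × 5/6 = 93370.

93370 frames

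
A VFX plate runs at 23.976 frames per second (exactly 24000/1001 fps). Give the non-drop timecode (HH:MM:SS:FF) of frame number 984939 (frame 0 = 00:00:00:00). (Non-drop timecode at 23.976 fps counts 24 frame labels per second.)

11:23:59:03

984939 ÷ 24 = 41039 full seconds, remainder 3 frames.
41039 s = 11 h 23 min 59 s.
Timecode: 11:23:59:03.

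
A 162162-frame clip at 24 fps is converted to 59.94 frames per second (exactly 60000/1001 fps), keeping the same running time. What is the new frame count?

Target frames = source frames × (target rate / source rate) = 162162 × (60000/1001)/(24) = 162162 × 2500/1001 = 405000.

405000 frames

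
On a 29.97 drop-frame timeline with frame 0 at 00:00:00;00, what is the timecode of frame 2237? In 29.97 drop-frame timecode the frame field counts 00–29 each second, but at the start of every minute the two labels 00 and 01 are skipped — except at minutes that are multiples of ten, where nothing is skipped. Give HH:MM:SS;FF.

Ten DF minutes hold 17982 frames, so frame 2237 lies in block 0 (frames 0–17981) with 2237 frames into that block.
The block's first minute is 1800 frames and the rest 1798 each; 2237 frames reaches minute 1, so 0 × 18 + 1 × 2 = 2 labels have been skipped so far.
Adding those back, label number 2237 + 2 = 2239 at 30 labels/s is 74 s + 19 f = 0 h 1 min 14 s frame 19, i.e. 00:01:14;19.

00:01:14;19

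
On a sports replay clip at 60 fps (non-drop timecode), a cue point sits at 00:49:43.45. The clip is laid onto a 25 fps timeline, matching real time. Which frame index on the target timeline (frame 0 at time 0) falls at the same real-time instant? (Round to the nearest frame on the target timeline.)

frame 74594

Source frame index: (0×3600 + 49×60 + 43) × 60 + 45 = 179025.
Real time: 179025 / (60) = 11935/4 s.
Target frame: (11935/4) × (25) = 298375/4 ≈ 74593.750 → 74594.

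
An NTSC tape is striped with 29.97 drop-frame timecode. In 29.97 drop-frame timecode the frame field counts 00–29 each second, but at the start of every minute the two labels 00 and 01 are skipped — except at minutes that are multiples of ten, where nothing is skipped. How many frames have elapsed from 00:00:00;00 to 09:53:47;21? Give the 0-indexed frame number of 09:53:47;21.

1067763

As if non-drop at 30 labels/s: (9 × 3600 + 53 × 60 + 47) × 30 + 21 = 1068831.
Minute boundaries passed: 593; those not divisible by 10: 593 − 59 = 534; dropped labels = 2 × 534 = 1068.
Actual frame index = 1068831 − 1068 = 1067763.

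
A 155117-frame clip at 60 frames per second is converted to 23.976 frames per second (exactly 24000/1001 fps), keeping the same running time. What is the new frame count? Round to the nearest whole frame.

Frames at target rate = 155117 × (24000/1001) / (60) = 62046800/1001 ≈ 61984.815.
Nearest whole frame: 61985.

61985 frames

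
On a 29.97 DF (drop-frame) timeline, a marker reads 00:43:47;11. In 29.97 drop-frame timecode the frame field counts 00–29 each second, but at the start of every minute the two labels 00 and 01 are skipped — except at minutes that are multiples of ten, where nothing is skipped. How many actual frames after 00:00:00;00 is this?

Complete 10-minute blocks: 4, each 17982 frames → 71928.
Remaining 3 whole minutes in the current block: 1800 + 2 × 1798 = 5396 frames.
Within the current minute: 47 × 30 + 11 − 2 = 1419 (labels ;00/;01 skipped at this minute). Total = 71928 + 5396 + 1419 = 78743.

78743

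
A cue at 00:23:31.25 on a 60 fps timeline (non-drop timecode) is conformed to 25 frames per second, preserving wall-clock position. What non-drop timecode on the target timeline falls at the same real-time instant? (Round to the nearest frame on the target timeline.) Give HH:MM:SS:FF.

00:23:31:10

Source frame index: (0×3600 + 23×60 + 31) × 60 + 25 = 84685.
Real time: 84685 / (60) = 16937/12 s.
Target frame: (16937/12) × (25) = 423425/12 ≈ 35285.417 → 35285.
At 25 labels/s: frame 35285 → 00:23:31:10.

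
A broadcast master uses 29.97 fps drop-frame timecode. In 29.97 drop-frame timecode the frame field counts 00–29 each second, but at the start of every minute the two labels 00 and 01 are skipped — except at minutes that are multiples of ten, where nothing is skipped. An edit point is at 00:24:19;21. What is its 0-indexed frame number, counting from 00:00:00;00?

43747

As if non-drop at 30 labels/s: (0 × 3600 + 24 × 60 + 19) × 30 + 21 = 43791.
Minute boundaries passed: 24; those not divisible by 10: 24 − 2 = 22; dropped labels = 2 × 22 = 44.
Actual frame index = 43791 − 44 = 43747.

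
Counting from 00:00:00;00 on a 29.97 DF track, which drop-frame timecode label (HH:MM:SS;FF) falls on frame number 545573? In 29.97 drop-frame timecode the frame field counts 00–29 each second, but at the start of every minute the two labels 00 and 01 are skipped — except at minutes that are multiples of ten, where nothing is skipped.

05:03:23;29

Ten DF minutes hold 17982 frames, so frame 545573 lies in block 30 (frames 539460–557441) with 6113 frames into that block.
The block's first minute is 1800 frames and the rest 1798 each; 6113 frames reaches minute 3, so 30 × 18 + 3 × 2 = 546 labels have been skipped so far.
Adding those back, label number 545573 + 546 = 546119 at 30 labels/s is 18203 s + 29 f = 5 h 3 min 23 s frame 29, i.e. 05:03:23;29.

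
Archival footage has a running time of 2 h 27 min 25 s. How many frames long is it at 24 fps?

2 h 27 min 25 s = 8845 s.
Frames = 8845 × 24 = 212280.

212280 frames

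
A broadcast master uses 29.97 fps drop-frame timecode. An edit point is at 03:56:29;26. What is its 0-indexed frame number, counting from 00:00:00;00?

As if non-drop at 30 labels/s: (3 × 3600 + 56 × 60 + 29) × 30 + 26 = 425696.
Minute boundaries passed: 236; those not divisible by 10: 236 − 23 = 213; dropped labels = 2 × 213 = 426.
Actual frame index = 425696 − 426 = 425270.

425270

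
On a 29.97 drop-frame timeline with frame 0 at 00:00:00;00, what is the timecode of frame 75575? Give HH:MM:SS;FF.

00:42:01;21

Each 10-minute DF block holds 10 × 60 × 30 − 9 × 2 = 17982 frames. 75575 ÷ 17982 → 4 full blocks, remainder 3647.
Within the partial block the first minute is 1800 frames and each further minute 1798, so 2 further minute boundaries passed. Total skipped labels = 18 × 4 + 2 × 2 = 76.
Non-drop label index = 75575 + 76 = 75651; at 30 labels/s that is 00:42:01:21, i.e. DF 00:42:01;21.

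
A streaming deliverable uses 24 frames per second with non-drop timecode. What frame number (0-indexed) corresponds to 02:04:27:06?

179214

Total seconds to the label: (2 × 3600 + 4 × 60 + 27) = 7467.
Frame index = 7467 × 24 + 6 = 179214.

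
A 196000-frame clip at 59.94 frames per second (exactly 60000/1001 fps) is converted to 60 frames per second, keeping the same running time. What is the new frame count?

196196 frames

Target frames = source frames × (target rate / source rate) = 196000 × (60)/(60000/1001) = 196000 × 1001/1000 = 196196.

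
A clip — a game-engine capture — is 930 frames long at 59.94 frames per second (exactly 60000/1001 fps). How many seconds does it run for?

Running time = 930 / (60000/1001) = 15.5155 s.

15.5155 seconds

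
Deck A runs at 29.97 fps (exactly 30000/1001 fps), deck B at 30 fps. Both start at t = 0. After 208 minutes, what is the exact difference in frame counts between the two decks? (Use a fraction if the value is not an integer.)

208 min = 12480 s.
A emits 30000/1001 × 12480 = 28800000/77 frames; B emits 30 × 12480 = 374400.
Difference = 28800/77 frames (≈ 374.0260); B is ahead of A.

28800/77 frames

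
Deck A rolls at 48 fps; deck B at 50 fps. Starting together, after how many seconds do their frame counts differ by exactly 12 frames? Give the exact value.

6 seconds

The gap grows by |50 − 48| = 2 frames per second.
Time for a 12-frame gap: 12 ÷ (2) = 6 s.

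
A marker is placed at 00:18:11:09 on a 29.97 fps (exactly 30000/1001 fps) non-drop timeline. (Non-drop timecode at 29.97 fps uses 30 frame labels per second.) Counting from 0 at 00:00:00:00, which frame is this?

32739

Total seconds to the label: (0 × 3600 + 18 × 60 + 11) = 1091.
Frame index = 1091 × 30 + 9 = 32739.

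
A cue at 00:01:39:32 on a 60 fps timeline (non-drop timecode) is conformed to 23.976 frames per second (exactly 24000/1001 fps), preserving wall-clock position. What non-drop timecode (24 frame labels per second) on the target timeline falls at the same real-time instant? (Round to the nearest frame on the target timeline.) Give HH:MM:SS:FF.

00:01:39:10

Source frame index: (0×3600 + 1×60 + 39) × 60 + 32 = 5972.
Real time: 5972 / (60) = 1493/15 s.
Target frame: (1493/15) × (24000/1001) = 2388800/1001 ≈ 2386.414 → 2386.
At 24 labels/s: frame 2386 → 00:01:39:10.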